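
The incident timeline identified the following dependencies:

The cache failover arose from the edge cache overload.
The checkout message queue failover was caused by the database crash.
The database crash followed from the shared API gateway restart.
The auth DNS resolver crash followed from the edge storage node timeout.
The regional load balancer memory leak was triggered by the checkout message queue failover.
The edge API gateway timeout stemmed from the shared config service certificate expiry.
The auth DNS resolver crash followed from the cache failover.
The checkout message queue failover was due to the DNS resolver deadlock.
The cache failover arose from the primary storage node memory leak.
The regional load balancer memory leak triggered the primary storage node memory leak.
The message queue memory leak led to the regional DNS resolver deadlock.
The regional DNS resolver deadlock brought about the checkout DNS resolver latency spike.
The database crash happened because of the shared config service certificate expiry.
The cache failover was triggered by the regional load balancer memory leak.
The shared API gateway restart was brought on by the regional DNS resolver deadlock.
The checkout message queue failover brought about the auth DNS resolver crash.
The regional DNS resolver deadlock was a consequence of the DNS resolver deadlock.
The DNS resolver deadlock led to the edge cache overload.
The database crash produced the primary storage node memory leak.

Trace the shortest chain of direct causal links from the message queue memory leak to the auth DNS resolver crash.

the message queue memory leak → the regional DNS resolver deadlock → the shared API gateway restart → the database crash → the checkout message queue failover → the auth DNS resolver crash

the message queue memory leak → the regional DNS resolver deadlock
the regional DNS resolver deadlock → the shared API gateway restart
the shared API gateway restart → the database crash
the database crash → the checkout message queue failover
the checkout message queue failover → the auth DNS resolver crash
Length: 5 steps.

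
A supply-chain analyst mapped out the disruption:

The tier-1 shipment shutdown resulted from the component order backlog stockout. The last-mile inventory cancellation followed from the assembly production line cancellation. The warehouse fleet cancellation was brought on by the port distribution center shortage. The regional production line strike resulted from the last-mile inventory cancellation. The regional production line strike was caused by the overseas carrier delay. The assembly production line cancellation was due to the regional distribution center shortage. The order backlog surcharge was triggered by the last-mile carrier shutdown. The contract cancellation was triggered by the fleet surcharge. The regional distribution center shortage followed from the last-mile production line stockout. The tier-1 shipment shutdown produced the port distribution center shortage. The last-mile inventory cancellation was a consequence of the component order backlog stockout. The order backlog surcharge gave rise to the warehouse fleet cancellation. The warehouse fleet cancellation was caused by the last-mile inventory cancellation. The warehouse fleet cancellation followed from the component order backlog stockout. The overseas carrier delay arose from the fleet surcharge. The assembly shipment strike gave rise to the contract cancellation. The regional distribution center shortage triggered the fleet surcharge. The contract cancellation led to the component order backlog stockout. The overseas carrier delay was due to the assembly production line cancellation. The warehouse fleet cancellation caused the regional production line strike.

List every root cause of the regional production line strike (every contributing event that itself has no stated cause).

Tracing upstream from the regional production line strike: the regional production line strike ← the last-mile inventory cancellation ← the assembly production line cancellation ← the regional distribution center shortage ← the last-mile production line stockout.
A separate upstream branch: the regional production line strike ← the warehouse fleet cancellation ← the order backlog surcharge ← the last-mile carrier shutdown.
A separate upstream branch: the regional production line strike ← the last-mile inventory cancellation ← the component order backlog stockout ← the contract cancellation ← the assembly shipment strike.
Each of those chain origins has no stated cause.

the assembly shipment strike, the last-mile carrier shutdown, the last-mile production line stockout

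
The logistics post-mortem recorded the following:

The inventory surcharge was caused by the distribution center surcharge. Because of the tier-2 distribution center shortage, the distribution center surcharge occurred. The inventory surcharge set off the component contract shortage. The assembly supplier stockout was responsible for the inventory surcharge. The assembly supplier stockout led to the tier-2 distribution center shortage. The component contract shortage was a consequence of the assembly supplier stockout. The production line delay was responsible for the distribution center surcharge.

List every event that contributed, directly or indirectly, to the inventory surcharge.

the assembly supplier stockout, the distribution center surcharge, the production line delay, the tier-2 distribution center shortage

Immediate causes of the inventory surcharge: the assembly supplier stockout, the distribution center surcharge.
Further upstream: the tier-2 distribution center shortage, the production line delay.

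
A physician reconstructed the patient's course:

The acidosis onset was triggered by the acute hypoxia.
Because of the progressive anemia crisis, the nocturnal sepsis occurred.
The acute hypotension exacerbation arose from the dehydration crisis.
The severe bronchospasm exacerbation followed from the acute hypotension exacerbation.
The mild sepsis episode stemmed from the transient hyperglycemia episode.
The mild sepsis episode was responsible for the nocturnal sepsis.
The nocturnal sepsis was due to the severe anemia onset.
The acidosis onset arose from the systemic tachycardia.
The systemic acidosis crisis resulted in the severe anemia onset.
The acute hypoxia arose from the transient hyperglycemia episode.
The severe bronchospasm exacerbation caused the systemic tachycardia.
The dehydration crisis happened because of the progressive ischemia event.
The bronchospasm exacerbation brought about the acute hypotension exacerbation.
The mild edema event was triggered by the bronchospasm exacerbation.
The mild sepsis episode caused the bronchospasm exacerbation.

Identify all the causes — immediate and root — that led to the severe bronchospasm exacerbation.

the acute hypotension exacerbation, the bronchospasm exacerbation, the dehydration crisis, the mild sepsis episode, the progressive ischemia event, the transient hyperglycemia episode

Immediate cause of the severe bronchospasm exacerbation: the acute hypotension exacerbation.
Further upstream: the progressive ischemia event, the dehydration crisis, the transient hyperglycemia episode, the mild sepsis episode, the bronchospasm exacerbation.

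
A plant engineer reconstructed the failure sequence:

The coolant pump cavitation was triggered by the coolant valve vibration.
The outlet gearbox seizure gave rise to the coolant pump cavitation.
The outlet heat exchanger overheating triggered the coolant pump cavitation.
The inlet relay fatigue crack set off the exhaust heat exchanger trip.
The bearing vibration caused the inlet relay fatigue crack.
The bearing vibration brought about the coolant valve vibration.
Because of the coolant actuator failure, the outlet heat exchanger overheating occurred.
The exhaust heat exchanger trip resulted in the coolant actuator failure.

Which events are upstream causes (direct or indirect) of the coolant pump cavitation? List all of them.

the bearing vibration, the coolant actuator failure, the coolant valve vibration, the exhaust heat exchanger trip, the inlet relay fatigue crack, the outlet gearbox seizure, the outlet heat exchanger overheating

Immediate causes of the coolant pump cavitation: the outlet gearbox seizure, the outlet heat exchanger overheating, the coolant valve vibration.
Further upstream: the bearing vibration, the inlet relay fatigue crack, the exhaust heat exchanger trip, the coolant actuator failure.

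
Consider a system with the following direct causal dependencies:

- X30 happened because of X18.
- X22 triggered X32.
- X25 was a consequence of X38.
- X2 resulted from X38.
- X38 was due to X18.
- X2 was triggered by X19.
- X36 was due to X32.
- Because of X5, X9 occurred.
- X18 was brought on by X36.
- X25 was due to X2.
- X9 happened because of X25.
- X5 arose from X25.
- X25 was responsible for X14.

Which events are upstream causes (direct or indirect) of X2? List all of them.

Immediate causes of X2: X38, X19.
Further upstream: X22, X32, X36, X18.

X18, X19, X22, X32, X36, X38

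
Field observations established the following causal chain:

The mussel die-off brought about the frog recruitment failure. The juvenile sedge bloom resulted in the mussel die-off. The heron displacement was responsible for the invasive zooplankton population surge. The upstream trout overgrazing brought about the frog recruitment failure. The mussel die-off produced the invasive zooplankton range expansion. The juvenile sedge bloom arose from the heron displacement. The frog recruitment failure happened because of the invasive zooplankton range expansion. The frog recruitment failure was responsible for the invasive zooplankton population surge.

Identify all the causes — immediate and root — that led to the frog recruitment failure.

the heron displacement, the invasive zooplankton range expansion, the juvenile sedge bloom, the mussel die-off, the upstream trout overgrazing

Immediate causes of the frog recruitment failure: the mussel die-off, the invasive zooplankton range expansion, the upstream trout overgrazing.
Further upstream: the heron displacement, the juvenile sedge bloom.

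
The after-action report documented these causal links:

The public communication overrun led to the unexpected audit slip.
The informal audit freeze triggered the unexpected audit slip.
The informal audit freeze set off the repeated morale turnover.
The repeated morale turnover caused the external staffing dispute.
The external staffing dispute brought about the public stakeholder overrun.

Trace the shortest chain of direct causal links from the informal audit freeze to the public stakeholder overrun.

the informal audit freeze → the repeated morale turnover → the external staffing dispute → the public stakeholder overrun

the informal audit freeze → the repeated morale turnover
the repeated morale turnover → the external staffing dispute
the external staffing dispute → the public stakeholder overrun
Length: 3 steps.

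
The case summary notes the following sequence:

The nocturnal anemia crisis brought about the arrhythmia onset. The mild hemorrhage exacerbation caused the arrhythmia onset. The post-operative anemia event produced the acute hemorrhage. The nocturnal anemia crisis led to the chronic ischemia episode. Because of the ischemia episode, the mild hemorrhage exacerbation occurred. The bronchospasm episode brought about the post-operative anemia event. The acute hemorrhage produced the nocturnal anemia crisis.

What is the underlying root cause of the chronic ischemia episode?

the bronchospasm episode

Tracing upstream from the chronic ischemia episode: the chronic ischemia episode ← the nocturnal anemia crisis ← the acute hemorrhage ← the post-operative anemia event ← the bronchospasm episode.
The bronchospasm episode has no stated cause, so it is the root.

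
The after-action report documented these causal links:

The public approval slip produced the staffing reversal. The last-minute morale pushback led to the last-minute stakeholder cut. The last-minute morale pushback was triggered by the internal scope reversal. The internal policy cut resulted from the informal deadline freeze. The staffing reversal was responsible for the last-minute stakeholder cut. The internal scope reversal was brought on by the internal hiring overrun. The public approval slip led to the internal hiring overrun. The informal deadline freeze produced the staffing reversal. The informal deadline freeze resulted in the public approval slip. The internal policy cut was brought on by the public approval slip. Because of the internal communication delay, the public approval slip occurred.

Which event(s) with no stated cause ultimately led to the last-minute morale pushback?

the informal deadline freeze, the internal communication delay

Tracing upstream from the last-minute morale pushback: the last-minute morale pushback ← the internal scope reversal ← the internal hiring overrun ← the public approval slip ← the informal deadline freeze.
A separate upstream branch: the last-minute morale pushback ← the internal scope reversal ← the internal hiring overrun ← the public approval slip ← the internal communication delay.
Each of those chain origins has no stated cause.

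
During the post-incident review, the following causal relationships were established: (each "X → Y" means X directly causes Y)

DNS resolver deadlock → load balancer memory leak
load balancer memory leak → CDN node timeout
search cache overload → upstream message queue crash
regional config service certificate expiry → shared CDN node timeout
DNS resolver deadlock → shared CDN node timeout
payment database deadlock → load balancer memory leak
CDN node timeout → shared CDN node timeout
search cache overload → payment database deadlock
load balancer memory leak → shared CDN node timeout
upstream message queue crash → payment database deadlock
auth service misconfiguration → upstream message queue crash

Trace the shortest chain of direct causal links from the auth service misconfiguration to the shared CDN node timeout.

the auth service misconfiguration → the upstream message queue crash → the payment database deadlock → the load balancer memory leak → the shared CDN node timeout

the auth service misconfiguration → the upstream message queue crash
the upstream message queue crash → the payment database deadlock
the payment database deadlock → the load balancer memory leak
the load balancer memory leak → the shared CDN node timeout
Length: 4 steps.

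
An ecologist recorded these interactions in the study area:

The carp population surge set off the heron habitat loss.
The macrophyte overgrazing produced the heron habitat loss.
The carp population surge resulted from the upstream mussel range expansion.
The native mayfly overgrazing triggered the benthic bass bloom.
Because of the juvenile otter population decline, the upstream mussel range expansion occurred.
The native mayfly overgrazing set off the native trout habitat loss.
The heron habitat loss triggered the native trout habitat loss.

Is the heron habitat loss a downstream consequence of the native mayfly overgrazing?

No

The native mayfly overgrazing leads to the benthic bass bloom, the native trout habitat loss; the heron habitat loss is not among them.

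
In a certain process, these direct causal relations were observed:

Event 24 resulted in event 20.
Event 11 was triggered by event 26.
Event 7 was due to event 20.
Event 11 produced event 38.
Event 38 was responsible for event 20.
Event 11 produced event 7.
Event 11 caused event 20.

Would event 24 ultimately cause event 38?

No

Event 24 leads to event 20, event 7; event 38 is not among them.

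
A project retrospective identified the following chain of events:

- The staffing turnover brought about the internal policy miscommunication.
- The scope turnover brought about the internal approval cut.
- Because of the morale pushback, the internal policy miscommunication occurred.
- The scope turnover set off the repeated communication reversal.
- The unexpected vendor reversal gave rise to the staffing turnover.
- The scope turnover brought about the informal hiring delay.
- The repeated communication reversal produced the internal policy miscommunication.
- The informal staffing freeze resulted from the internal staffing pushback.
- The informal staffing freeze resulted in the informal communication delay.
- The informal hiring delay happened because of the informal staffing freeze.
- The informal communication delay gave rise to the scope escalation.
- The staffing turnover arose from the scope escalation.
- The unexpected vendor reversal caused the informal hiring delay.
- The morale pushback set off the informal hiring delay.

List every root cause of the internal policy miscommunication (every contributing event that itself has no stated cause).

the internal staffing pushback, the morale pushback, the scope turnover, the unexpected vendor reversal

Tracing upstream from the internal policy miscommunication: the internal policy miscommunication ← the staffing turnover ← the scope escalation ← the informal communication delay ← the informal staffing freeze ← the internal staffing pushback.
A separate upstream branch: the internal policy miscommunication ← the repeated communication reversal ← the scope turnover.
A separate upstream branch: the internal policy miscommunication ← the staffing turnover ← the unexpected vendor reversal.
A separate upstream branch: the internal policy miscommunication ← the morale pushback.
Each of those chain origins has no stated cause.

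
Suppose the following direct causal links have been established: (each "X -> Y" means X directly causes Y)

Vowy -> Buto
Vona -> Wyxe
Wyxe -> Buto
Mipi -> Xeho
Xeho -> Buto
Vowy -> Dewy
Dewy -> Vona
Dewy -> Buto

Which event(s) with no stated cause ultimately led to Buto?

Tracing upstream from Buto: Buto ← Xeho ← Mipi.
A separate upstream branch: Buto ← Vowy.
Each of those chain origins has no stated cause.

Mipi, Vowy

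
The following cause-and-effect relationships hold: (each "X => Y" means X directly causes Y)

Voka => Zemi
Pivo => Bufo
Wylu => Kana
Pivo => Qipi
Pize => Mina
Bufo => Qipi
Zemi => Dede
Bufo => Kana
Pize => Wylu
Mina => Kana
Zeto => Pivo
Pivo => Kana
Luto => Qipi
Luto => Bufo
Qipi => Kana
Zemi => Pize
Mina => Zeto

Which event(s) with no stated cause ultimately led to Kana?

Luto, Voka

Tracing upstream from Kana: Kana ← Mina ← Pize ← Zemi ← Voka.
A separate upstream branch: Kana ← Bufo ← Luto.
Each of those chain origins has no stated cause.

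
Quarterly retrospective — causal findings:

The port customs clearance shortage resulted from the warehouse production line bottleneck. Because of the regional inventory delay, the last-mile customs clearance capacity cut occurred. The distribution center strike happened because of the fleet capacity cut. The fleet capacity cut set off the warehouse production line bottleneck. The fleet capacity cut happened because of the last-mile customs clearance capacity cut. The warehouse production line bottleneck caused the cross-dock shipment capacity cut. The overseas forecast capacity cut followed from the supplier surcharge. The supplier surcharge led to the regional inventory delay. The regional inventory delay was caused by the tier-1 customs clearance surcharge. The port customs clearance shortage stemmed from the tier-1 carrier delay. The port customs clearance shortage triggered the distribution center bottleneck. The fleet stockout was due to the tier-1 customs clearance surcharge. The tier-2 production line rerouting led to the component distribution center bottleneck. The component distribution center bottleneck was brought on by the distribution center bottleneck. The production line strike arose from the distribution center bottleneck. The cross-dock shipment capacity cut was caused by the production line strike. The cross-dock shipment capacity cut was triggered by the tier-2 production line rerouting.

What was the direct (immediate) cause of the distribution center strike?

the fleet capacity cut

Upstream contributors include the supplier surcharge, the tier-1 customs clearance surcharge, the regional inventory delay, the last-mile customs clearance capacity cut, but only the fleet capacity cut feeds directly into the distribution center strike.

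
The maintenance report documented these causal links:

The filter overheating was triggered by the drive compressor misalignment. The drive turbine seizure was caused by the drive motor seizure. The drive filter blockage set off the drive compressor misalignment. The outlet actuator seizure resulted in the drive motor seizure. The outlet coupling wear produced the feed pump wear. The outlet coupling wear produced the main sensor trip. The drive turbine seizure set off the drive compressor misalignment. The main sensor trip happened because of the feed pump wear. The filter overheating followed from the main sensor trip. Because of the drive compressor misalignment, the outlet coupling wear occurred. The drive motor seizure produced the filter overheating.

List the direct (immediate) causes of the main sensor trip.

the feed pump wear, the outlet coupling wear

Upstream contributors include the outlet actuator seizure, the drive motor seizure, the drive turbine seizure, the drive filter blockage, the drive compressor misalignment, but only the feed pump wear, the outlet coupling wear feed directly into the main sensor trip.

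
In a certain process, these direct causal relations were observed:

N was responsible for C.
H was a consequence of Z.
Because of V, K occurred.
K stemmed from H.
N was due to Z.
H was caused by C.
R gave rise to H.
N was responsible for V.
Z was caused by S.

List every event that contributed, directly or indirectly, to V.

Immediate cause of V: N.
Further upstream: S, Z.

N, S, Z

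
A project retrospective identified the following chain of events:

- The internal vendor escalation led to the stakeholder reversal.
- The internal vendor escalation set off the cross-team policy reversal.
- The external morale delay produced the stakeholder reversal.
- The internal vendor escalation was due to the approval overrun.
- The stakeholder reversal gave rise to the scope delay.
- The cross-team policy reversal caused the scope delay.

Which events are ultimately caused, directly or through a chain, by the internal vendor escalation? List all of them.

Direct effects: the cross-team policy reversal, the stakeholder reversal.
2 steps out: the scope delay.
Not reachable from it: the approval overrun, the external morale delay.

the cross-team policy reversal, the scope delay, the stakeholder reversal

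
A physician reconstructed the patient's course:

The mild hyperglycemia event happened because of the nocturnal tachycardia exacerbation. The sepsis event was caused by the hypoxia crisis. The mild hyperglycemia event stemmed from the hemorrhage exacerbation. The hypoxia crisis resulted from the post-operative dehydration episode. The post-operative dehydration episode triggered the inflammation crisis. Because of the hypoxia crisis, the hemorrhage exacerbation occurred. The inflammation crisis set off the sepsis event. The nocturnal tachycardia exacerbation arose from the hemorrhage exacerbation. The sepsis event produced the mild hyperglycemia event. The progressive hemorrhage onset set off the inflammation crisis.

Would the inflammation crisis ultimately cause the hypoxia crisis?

The inflammation crisis leads to the sepsis event, the mild hyperglycemia event; the hypoxia crisis is not among them.

No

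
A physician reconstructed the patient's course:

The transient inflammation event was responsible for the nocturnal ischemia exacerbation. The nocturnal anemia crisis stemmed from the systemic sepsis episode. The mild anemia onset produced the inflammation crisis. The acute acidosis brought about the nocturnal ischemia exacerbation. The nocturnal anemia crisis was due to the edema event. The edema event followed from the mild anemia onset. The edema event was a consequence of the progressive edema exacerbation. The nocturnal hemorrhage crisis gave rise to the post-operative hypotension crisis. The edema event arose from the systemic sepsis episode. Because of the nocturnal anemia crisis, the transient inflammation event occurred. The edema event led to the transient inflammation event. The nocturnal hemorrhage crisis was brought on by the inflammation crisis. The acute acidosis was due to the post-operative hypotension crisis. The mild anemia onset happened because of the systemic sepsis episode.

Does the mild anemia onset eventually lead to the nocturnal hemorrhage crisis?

Yes

There is a causal chain: the mild anemia onset → the inflammation crisis → the nocturnal hemorrhage crisis.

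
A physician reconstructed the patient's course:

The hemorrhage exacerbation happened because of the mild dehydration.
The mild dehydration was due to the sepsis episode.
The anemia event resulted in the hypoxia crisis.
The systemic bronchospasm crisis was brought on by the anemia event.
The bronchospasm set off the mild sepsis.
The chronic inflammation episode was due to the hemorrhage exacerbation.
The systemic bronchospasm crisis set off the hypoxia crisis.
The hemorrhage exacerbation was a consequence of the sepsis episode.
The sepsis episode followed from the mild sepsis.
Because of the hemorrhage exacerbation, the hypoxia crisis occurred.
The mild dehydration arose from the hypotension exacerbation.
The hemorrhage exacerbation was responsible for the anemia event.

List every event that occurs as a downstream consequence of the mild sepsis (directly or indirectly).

the anemia event, the chronic inflammation episode, the hemorrhage exacerbation, the hypoxia crisis, the mild dehydration, the sepsis episode, the systemic bronchospasm crisis

Direct effects: the sepsis episode.
2 steps out: the mild dehydration, the hemorrhage exacerbation.
3 steps out: the chronic inflammation episode, the anemia event, the hypoxia crisis.
4 steps out: the systemic bronchospasm crisis.
Not reachable from it: the hypotension exacerbation, the bronchospasm.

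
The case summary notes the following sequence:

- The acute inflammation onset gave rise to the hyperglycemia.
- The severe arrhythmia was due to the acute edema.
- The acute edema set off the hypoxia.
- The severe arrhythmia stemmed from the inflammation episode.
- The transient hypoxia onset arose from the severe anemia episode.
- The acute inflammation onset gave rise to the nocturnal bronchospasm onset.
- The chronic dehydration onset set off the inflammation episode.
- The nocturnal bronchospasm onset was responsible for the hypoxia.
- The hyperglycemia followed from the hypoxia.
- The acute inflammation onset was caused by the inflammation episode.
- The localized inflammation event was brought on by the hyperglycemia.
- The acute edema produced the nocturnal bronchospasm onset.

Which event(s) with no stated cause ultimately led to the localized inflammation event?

Tracing upstream from the localized inflammation event: the localized inflammation event ← the hyperglycemia ← the acute inflammation onset ← the inflammation episode ← the chronic dehydration onset.
A separate upstream branch: the localized inflammation event ← the hyperglycemia ← the hypoxia ← the acute edema.
Each of those chain origins has no stated cause.

the acute edema, the chronic dehydration onset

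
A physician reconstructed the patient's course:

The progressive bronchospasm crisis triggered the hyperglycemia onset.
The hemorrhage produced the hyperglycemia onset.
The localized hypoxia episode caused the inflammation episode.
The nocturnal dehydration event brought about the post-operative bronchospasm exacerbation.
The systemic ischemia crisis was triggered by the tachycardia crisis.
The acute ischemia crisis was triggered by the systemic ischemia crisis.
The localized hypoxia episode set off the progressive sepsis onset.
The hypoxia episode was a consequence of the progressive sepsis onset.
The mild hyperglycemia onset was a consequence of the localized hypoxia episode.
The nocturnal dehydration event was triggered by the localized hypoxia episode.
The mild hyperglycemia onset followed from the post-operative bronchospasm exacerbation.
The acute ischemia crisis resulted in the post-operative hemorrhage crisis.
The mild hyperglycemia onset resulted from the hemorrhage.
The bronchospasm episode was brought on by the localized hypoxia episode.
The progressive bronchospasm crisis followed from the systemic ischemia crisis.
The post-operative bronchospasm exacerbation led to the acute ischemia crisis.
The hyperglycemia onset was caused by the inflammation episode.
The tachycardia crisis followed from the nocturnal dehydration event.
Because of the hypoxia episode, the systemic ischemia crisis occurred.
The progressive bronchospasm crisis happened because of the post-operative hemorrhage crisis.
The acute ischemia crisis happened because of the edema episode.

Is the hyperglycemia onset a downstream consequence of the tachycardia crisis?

There is a causal chain: the tachycardia crisis → the systemic ischemia crisis → the progressive bronchospasm crisis → the hyperglycemia onset.

Yes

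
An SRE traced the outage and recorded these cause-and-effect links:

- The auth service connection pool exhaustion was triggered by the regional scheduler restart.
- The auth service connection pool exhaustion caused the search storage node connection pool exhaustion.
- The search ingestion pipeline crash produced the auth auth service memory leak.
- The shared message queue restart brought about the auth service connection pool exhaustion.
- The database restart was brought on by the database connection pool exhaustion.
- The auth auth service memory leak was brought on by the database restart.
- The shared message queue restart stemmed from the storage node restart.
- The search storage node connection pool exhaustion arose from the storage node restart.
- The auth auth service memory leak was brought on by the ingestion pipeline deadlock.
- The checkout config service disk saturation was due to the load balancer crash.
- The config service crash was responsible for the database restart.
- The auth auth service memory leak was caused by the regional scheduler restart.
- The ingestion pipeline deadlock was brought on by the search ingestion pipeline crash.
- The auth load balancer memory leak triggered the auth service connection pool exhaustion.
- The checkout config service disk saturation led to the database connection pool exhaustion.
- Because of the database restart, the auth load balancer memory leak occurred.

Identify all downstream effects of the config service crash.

Direct effects: the database restart.
2 steps out: the auth load balancer memory leak, the auth auth service memory leak.
3 steps out: the auth service connection pool exhaustion.
4 steps out: the search storage node connection pool exhaustion.
Not reachable from it: the load balancer crash, the checkout config service disk saturation, the regional scheduler restart, the storage node restart, the shared message queue restart, the search ingestion pipeline crash, the database connection pool exhaustion, the ingestion pipeline deadlock.

the auth auth service memory leak, the auth load balancer memory leak, the auth service connection pool exhaustion, the database restart, the search storage node connection pool exhaustion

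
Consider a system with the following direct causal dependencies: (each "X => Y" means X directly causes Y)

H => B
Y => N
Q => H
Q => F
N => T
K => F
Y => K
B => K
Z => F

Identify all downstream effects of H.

B, F, K

Direct effects: B.
2 steps out: K.
3 steps out: F.
Not reachable from it: Y, Q, N, T, Z.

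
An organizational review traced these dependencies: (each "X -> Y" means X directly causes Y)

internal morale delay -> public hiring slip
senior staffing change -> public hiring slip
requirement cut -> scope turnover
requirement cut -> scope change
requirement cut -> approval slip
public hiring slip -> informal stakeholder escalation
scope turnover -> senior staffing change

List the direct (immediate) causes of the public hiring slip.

Upstream contributors include the requirement cut, the scope turnover, but only the internal morale delay, the senior staffing change feed directly into the public hiring slip.

the internal morale delay, the senior staffing change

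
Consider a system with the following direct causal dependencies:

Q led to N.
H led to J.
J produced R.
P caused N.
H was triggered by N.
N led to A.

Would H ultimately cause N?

H leads to J, R; N is not among them.

No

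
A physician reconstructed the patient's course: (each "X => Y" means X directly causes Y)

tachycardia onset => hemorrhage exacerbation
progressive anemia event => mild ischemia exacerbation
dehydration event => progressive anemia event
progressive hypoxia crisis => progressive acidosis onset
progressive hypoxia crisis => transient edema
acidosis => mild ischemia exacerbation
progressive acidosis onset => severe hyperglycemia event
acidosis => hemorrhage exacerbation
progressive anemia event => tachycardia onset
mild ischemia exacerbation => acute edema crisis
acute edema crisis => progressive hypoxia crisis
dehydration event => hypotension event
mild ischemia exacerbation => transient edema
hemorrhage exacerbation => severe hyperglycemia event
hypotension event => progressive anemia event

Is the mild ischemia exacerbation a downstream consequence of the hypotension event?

Yes

There is a causal chain: the hypotension event → the progressive anemia event → the mild ischemia exacerbation.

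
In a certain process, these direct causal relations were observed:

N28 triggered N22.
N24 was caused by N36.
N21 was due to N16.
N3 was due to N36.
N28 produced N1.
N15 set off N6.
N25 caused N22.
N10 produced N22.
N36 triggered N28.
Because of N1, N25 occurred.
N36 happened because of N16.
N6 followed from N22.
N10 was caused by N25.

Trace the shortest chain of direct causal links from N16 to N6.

N16 → N36 → N28 → N22 → N6

N16 → N36
N36 → N28
N28 → N22
N22 → N6
Length: 4 steps.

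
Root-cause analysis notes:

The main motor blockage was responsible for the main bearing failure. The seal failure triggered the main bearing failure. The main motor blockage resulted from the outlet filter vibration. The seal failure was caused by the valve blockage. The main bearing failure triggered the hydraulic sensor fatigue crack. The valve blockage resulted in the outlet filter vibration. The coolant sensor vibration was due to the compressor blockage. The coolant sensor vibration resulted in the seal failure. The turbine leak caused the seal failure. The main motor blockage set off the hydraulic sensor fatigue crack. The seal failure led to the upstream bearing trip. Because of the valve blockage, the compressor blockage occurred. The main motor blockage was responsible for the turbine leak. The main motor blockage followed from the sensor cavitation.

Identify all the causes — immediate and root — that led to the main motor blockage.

the outlet filter vibration, the sensor cavitation, the valve blockage

Immediate causes of the main motor blockage: the outlet filter vibration, the sensor cavitation.
Further upstream: the valve blockage.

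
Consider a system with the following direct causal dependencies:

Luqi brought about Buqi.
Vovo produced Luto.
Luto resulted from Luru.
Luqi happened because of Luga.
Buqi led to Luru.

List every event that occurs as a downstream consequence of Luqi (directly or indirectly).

Buqi, Luru, Luto

Direct effects: Buqi.
2 steps out: Luru.
3 steps out: Luto.
Not reachable from it: Vovo, Luga.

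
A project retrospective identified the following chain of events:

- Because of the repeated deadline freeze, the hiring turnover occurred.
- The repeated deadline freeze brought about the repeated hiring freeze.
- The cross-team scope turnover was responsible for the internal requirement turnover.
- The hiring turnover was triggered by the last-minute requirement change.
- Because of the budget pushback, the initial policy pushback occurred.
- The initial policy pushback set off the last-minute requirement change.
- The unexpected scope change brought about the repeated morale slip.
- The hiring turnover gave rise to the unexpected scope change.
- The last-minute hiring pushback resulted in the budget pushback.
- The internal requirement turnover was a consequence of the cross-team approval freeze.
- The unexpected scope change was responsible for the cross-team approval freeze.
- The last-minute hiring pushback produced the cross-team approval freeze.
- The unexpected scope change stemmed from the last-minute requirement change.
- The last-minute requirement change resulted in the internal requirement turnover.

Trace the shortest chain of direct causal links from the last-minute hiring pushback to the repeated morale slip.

the last-minute hiring pushback → the budget pushback → the initial policy pushback → the last-minute requirement change → the unexpected scope change → the repeated morale slip

the last-minute hiring pushback → the budget pushback
the budget pushback → the initial policy pushback
the initial policy pushback → the last-minute requirement change
the last-minute requirement change → the unexpected scope change
the unexpected scope change → the repeated morale slip
Length: 5 steps.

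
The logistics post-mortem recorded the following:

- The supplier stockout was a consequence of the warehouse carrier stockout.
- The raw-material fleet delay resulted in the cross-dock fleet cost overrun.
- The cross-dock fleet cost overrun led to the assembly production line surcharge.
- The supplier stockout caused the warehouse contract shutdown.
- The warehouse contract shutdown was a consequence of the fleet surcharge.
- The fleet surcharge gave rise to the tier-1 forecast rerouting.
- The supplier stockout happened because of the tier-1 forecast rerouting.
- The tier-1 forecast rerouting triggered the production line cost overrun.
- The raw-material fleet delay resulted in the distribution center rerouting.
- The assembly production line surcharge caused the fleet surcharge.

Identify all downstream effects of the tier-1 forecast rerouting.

Direct effects: the supplier stockout, the production line cost overrun.
2 steps out: the warehouse contract shutdown.
Not reachable from it: the raw-material fleet delay, the cross-dock fleet cost overrun, the assembly production line surcharge, the distribution center rerouting, the fleet surcharge, the warehouse carrier stockout.

the production line cost overrun, the supplier stockout, the warehouse contract shutdown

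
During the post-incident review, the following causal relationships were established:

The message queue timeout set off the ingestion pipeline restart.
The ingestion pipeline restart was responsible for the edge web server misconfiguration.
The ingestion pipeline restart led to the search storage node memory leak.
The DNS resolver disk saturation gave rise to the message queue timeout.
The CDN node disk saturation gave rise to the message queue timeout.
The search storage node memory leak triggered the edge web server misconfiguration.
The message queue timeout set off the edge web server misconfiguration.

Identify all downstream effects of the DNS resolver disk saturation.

the edge web server misconfiguration, the ingestion pipeline restart, the message queue timeout, the search storage node memory leak

Direct effects: the message queue timeout.
2 steps out: the ingestion pipeline restart, the edge web server misconfiguration.
3 steps out: the search storage node memory leak.
Not reachable from it: the CDN node disk saturation.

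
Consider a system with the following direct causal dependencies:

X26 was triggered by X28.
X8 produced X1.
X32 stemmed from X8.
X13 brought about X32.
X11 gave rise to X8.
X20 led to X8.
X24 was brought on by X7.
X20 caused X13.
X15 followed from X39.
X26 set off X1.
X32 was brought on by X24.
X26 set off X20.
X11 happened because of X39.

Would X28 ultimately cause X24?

X28 leads to X26, X20, X8, X1, X13, X32; X24 is not among them.

No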